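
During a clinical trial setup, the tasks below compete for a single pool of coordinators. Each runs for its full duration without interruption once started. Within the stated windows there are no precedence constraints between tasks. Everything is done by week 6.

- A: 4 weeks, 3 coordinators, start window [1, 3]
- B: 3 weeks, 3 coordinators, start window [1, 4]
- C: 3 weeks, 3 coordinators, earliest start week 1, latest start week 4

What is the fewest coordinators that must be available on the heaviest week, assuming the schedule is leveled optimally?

Early-start (A@1, B@1, C@1) gives peak 9: w1:9  w2:9  w3:9  w4:3  w5:0  w6:0.
Shift C→4.
Schedule A@1, B@1, C@4: w1:6  w2:6  w3:6  w4:6  w5:3  w6:3 — peak 6.

6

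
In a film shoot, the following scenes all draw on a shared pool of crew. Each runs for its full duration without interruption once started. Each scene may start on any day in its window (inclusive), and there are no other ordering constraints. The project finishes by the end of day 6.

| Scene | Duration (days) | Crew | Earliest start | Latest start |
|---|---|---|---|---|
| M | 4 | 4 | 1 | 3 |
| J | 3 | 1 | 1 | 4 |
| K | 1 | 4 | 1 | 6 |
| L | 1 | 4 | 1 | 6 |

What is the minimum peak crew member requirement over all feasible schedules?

Early-start (M@1, J@1, K@1, L@1) gives peak 13: d1:13  d2:5  d3:5  d4:4  d5:0  d6:0.
Shift K→5, L→6.
Schedule M@1, J@1, K@5, L@6: d1:5  d2:5  d3:5  d4:4  d5:4  d6:4 — peak 5.
Total crew member-days = 27 over 6 days ⇒ peak ≥ ⌈27/6⌉ = 5, so 5 is optimal.

5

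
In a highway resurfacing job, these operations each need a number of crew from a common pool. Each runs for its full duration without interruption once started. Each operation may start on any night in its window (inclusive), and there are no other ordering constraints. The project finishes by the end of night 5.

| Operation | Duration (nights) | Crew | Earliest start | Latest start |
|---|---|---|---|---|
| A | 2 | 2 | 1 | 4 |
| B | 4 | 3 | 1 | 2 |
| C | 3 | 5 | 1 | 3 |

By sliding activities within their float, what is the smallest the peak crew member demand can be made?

Early-start (A@1, B@1, C@1) gives peak 10: n1:10  n2:10  n3:8  n4:3  n5:0.
Shift C→3.
Schedule A@1, B@1, C@3: n1:5  n2:5  n3:8  n4:8  n5:5 — peak 8.
No arrangement of the 24 feasible schedules does better.

8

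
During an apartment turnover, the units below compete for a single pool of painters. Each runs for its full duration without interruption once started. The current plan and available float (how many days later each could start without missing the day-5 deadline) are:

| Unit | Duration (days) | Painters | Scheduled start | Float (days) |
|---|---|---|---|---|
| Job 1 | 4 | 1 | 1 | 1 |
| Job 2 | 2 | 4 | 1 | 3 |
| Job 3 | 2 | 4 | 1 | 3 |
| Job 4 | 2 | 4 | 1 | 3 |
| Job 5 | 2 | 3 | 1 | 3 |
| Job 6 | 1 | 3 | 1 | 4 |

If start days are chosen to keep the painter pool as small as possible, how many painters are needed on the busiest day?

9

Early-start (Job 1@1, Job 2@1, Job 3@1, Job 4@1, Job 5@1, Job 6@1) gives peak 19: d1:19  d2:16  d3:1  d4:1  d5:0.
Shift Job 4→3, Job 5→3, Job 6→5.
Schedule Job 1@1, Job 2@1, Job 3@1, Job 4@3, Job 5@3, Job 6@5: d1:9  d2:9  d3:8  d4:8  d5:3 — peak 9.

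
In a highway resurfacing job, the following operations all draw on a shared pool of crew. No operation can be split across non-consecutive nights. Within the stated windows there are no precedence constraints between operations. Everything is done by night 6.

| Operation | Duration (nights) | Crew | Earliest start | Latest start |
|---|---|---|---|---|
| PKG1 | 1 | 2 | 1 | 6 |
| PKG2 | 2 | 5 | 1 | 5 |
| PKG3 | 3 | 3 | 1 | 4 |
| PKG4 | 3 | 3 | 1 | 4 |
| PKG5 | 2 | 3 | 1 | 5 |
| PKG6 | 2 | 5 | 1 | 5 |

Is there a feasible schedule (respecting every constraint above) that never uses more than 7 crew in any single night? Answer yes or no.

no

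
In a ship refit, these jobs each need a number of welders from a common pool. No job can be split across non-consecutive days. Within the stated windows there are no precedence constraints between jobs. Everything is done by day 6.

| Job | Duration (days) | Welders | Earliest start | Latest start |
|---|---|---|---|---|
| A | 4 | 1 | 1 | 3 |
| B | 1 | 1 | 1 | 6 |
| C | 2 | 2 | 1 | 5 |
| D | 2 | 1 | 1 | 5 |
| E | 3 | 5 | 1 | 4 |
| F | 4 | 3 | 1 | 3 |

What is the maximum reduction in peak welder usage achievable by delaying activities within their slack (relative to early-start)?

4

Early-start peak: d1:13  d2:12  d3:9  d4:4  d5:0  d6:0 ⇒ 13.
Leveled (A@1, B@1, C@1, D@1, E@2, F@3): d1:5  d2:9  d3:9  d4:9  d5:3  d6:3 ⇒ 9.
Reduction 13 − 9 = 4.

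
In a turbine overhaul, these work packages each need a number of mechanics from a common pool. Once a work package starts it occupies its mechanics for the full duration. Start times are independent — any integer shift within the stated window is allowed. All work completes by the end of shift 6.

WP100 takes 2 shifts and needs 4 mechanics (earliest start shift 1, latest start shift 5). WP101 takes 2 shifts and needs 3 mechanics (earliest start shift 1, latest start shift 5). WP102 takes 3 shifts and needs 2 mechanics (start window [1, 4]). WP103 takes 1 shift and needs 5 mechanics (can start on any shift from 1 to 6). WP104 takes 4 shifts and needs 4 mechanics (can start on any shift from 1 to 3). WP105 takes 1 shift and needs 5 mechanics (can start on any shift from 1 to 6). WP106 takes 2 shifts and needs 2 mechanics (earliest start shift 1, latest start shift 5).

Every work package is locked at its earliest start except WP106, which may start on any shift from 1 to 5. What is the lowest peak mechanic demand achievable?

WP106@1: s1:25  s2:15  s3:6  s4:4  s5:0  s6:0 → peak 25
WP106@2: s1:23  s2:15  s3:8  s4:4  s5:0  s6:0 → peak 23
WP106@3: s1:23  s2:13  s3:8  s4:6  s5:0  s6:0 → peak 23
WP106@4: s1:23  s2:13  s3:6  s4:6  s5:2  s6:0 → peak 23
WP106@5: s1:23  s2:13  s3:6  s4:4  s5:2  s6:2 → peak 23
Best is WP106@2, peak 23.

23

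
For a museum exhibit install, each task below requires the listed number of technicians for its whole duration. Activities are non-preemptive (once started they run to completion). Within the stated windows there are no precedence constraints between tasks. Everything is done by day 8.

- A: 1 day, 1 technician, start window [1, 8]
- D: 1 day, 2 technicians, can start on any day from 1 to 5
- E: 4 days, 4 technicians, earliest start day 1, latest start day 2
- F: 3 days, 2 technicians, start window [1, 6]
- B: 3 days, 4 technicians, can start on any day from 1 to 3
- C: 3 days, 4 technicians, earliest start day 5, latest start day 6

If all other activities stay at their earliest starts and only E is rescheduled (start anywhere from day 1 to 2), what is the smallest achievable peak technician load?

10

E@1: d1:13  d2:10  d3:10  d4:4  d5:4  d6:4  d7:4  d8:0 → peak 13
E@2: d1:9  d2:10  d3:10  d4:4  d5:8  d6:4  d7:4  d8:0 → peak 10
Best is E@2, peak 10.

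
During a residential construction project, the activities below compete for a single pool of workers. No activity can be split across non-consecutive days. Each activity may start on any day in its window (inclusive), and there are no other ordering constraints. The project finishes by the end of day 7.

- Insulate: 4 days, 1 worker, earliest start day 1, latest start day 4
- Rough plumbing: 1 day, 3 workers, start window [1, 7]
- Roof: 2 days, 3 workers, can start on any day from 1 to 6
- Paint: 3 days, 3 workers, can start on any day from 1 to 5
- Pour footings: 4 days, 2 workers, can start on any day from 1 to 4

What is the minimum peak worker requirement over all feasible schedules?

5

Early-start (Insulate@1, Rough plumbing@1, Roof@1, Paint@1, Pour footings@1) gives peak 12: d1:12  d2:9  d3:6  d4:3  d5:0  d6:0  d7:0.
Shift Roof→2, Paint→5, Pour footings→4.
Schedule Insulate@1, Rough plumbing@1, Roof@2, Paint@5, Pour footings@4: d1:4  d2:4  d3:4  d4:3  d5:5  d6:5  d7:5 — peak 5.
Total worker-days = 30 over 7 days ⇒ peak ≥ ⌈30/7⌉ = 5, so 5 is optimal.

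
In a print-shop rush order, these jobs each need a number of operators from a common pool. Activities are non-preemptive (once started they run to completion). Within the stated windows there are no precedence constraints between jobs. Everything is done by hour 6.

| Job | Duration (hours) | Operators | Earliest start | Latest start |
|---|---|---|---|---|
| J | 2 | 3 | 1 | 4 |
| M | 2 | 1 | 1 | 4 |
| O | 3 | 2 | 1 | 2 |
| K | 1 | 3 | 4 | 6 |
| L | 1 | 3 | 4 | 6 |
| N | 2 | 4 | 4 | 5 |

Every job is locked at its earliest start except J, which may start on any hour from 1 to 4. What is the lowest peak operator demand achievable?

J@1: h1:6  h2:6  h3:2  h4:10  h5:4  h6:0 → peak 10
J@2: h1:3  h2:6  h3:5  h4:10  h5:4  h6:0 → peak 10
J@3: h1:3  h2:3  h3:5  h4:13  h5:4  h6:0 → peak 13
J@4: h1:3  h2:3  h3:2  h4:13  h5:7  h6:0 → peak 13
Best is J@1, peak 10.

10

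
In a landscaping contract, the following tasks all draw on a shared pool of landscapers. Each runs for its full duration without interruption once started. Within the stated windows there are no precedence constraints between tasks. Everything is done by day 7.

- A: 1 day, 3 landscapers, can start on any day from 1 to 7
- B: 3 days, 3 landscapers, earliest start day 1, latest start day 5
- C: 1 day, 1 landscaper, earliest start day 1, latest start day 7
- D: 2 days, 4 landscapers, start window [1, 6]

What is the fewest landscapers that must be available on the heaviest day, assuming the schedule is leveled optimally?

4

Early-start (A@1, B@1, C@1, D@1) gives peak 11: d1:11  d2:7  d3:3  d4:0  d5:0  d6:0  d7:0.
Shift B→2, D→5.
Schedule A@1, B@2, C@1, D@5: d1:4  d2:3  d3:3  d4:3  d5:4  d6:4  d7:0 — peak 4.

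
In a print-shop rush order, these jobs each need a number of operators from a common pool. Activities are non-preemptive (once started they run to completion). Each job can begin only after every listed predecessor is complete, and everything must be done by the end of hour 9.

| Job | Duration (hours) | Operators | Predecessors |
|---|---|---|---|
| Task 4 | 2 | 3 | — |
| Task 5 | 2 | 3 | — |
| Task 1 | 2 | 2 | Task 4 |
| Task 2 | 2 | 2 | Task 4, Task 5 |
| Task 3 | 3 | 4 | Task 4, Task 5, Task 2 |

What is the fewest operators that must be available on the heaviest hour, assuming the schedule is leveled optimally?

4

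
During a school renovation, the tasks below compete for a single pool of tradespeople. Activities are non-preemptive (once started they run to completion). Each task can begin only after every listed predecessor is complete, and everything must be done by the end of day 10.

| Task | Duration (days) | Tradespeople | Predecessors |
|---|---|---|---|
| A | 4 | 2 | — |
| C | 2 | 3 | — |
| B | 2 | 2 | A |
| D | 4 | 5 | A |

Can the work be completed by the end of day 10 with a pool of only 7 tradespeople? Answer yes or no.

yes

Schedule A@1, C@1, B@5, D@7: d1:5  d2:5  d3:2  d4:2  d5:2  d6:2  d7:5  d8:5  d9:5  d10:5 — peak 5 ≤ 7.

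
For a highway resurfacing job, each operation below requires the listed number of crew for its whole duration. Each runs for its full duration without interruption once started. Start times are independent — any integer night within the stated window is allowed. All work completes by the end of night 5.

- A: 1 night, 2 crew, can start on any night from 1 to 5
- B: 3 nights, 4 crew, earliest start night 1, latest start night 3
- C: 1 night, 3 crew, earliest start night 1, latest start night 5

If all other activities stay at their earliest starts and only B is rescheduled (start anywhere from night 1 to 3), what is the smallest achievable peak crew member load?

B@1: n1:9  n2:4  n3:4  n4:0  n5:0 → peak 9
B@2: n1:5  n2:4  n3:4  n4:4  n5:0 → peak 5
B@3: n1:5  n2:0  n3:4  n4:4  n5:4 → peak 5
Best is B@2, peak 5.

5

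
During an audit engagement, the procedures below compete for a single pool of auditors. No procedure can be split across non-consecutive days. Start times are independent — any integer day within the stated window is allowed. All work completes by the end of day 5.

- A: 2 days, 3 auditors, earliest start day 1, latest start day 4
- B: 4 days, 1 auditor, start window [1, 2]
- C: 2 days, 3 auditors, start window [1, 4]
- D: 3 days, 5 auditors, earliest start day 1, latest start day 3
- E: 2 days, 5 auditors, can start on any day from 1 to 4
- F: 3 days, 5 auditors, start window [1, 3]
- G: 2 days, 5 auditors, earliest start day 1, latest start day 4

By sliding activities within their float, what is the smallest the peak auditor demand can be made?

14

Early-start (A@1, B@1, C@1, D@1, E@1, F@1, G@1) gives peak 27: d1:27  d2:27  d3:11  d4:1  d5:0.
Shift C→3, F→3, G→4.
Schedule A@1, B@1, C@3, D@1, E@1, F@3, G@4: d1:14  d2:14  d3:14  d4:14  d5:10 — peak 14.
Total auditor-days = 66 over 5 days ⇒ peak ≥ ⌈66/5⌉ = 14, so 14 is optimal.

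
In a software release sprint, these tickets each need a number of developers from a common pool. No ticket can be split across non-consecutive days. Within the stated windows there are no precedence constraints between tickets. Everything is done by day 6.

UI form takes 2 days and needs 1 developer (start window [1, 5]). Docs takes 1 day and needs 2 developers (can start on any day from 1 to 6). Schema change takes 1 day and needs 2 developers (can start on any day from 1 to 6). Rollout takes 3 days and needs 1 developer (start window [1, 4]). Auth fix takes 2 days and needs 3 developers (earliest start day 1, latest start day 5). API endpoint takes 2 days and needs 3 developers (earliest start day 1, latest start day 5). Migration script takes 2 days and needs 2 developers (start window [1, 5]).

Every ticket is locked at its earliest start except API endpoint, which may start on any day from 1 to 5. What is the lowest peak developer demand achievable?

11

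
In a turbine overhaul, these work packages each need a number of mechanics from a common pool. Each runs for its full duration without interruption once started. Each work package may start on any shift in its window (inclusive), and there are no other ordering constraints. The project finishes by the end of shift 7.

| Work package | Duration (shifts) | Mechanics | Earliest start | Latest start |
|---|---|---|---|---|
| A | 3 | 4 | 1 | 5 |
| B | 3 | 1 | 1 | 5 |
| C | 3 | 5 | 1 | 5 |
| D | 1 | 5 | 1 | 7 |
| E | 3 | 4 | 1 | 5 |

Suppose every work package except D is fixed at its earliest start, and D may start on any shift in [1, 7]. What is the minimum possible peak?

D@1: s1:19  s2:14  s3:14  s4:0  s5:0  s6:0  s7:0 → peak 19
D@2: s1:14  s2:19  s3:14  s4:0  s5:0  s6:0  s7:0 → peak 19
D@3: s1:14  s2:14  s3:19  s4:0  s5:0  s6:0  s7:0 → peak 19
D@4: s1:14  s2:14  s3:14  s4:5  s5:0  s6:0  s7:0 → peak 14
D@5: s1:14  s2:14  s3:14  s4:0  s5:5  s6:0  s7:0 → peak 14
D@6: s1:14  s2:14  s3:14  s4:0  s5:0  s6:5  s7:0 → peak 14
D@7: s1:14  s2:14  s3:14  s4:0  s5:0  s6:0  s7:5 → peak 14
Best is D@4, peak 14.

14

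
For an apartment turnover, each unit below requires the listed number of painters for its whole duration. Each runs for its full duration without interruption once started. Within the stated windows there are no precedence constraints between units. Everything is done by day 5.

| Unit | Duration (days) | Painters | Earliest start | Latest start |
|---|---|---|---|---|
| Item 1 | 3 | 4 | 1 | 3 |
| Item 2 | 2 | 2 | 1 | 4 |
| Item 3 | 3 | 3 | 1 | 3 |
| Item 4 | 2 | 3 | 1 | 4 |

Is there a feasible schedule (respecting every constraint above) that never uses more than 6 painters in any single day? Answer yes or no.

no

Total painter-days = 31; over 5 days the average is 31/5 > 6, so some day must exceed 6.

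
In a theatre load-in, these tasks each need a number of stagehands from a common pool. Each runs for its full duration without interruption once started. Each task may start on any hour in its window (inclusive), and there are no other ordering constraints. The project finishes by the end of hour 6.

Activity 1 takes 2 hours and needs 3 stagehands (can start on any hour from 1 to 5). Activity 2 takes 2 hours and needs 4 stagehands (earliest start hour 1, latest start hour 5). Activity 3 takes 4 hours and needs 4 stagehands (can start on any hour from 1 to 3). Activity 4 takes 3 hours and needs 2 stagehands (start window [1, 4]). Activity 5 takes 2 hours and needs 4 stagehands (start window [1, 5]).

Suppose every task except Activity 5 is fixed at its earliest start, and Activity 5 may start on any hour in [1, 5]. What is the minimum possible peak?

13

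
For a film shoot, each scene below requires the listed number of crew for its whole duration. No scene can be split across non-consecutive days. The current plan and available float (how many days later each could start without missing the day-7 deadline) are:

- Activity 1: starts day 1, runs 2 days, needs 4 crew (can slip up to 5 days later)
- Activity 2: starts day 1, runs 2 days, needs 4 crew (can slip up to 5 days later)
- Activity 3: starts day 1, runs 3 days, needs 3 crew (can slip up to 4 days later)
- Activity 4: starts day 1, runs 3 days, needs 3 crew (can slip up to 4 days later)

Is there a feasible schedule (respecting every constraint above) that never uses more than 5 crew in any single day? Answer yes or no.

no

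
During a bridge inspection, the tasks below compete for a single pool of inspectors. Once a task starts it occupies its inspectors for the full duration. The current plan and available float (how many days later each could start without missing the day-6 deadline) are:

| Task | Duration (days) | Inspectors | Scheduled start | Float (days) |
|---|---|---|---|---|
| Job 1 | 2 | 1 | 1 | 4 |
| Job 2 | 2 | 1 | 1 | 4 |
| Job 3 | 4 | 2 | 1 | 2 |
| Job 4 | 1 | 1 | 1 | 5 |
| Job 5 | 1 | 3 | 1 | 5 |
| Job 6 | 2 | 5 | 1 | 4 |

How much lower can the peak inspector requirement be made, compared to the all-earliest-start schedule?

Early-start peak: d1:13  d2:9  d3:2  d4:2  d5:0  d6:0 ⇒ 13.
Leveled (Job 1@1, Job 2@1, Job 3@1, Job 4@1, Job 5@3, Job 6@5): d1:5  d2:4  d3:5  d4:2  d5:5  d6:5 ⇒ 5.
Reduction 13 − 5 = 8.

8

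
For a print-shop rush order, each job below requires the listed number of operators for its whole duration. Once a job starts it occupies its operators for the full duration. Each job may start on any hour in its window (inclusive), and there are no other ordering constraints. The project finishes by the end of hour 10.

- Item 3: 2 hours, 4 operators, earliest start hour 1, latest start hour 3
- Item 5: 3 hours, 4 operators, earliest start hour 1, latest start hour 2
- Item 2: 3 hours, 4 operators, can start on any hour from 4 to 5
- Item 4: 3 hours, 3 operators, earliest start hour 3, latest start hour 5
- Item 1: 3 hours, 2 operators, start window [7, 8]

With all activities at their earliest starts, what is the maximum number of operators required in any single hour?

8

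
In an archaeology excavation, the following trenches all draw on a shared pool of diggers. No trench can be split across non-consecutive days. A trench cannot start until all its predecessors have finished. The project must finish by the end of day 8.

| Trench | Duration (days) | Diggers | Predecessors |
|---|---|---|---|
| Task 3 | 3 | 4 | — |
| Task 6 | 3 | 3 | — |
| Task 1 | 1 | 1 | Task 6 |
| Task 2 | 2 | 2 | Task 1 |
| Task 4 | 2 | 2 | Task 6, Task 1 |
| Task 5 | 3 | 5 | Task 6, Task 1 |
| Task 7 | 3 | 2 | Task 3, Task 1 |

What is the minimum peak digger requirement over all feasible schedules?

9

Early-start (Task 3@1, Task 6@1, Task 1@4, Task 2@5, Task 4@5, Task 5@5, Task 7@5) gives peak 11: d1:7  d2:7  d3:7  d4:1  d5:11  d6:11  d7:7  d8:0.
Shift Task 4→7.
Schedule Task 3@1, Task 6@1, Task 1@4, Task 2@5, Task 4@7, Task 5@5, Task 7@5: d1:7  d2:7  d3:7  d4:1  d5:9  d6:9  d7:9  d8:2 — peak 9.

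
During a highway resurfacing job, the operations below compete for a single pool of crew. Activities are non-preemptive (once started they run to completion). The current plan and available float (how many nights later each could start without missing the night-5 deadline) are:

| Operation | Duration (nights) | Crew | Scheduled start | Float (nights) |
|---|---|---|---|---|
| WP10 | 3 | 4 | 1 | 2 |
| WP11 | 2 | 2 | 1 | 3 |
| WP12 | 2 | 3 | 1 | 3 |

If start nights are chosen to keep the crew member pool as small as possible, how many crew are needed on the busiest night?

5

Early-start (WP10@1, WP11@1, WP12@1) gives peak 9: n1:9  n2:9  n3:4  n4:0  n5:0.
Shift WP11→4, WP12→4.
Schedule WP10@1, WP11@4, WP12@4: n1:4  n2:4  n3:4  n4:5  n5:5 — peak 5.
Total crew member-nights = 22 over 5 nights ⇒ peak ≥ ⌈22/5⌉ = 5, so 5 is optimal.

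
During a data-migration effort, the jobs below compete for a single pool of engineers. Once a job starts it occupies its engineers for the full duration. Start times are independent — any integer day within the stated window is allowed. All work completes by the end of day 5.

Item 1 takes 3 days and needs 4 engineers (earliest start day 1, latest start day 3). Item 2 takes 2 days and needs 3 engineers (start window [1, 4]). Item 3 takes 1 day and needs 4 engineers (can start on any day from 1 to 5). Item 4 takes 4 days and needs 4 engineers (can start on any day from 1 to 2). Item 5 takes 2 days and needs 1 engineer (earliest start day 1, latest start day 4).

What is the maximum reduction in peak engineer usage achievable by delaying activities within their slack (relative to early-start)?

Early-start peak: d1:16  d2:12  d3:8  d4:4  d5:0 ⇒ 16.
Leveled (Item 1@1, Item 2@4, Item 3@1, Item 4@2, Item 5@4): d1:8  d2:8  d3:8  d4:8  d5:8 ⇒ 8.
Reduction 16 − 8 = 8.

8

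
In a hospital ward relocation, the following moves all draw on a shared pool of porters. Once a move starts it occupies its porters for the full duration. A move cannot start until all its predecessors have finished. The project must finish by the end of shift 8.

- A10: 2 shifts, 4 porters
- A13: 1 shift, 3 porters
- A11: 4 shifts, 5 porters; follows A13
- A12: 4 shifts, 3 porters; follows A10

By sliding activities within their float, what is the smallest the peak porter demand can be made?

8

Early-start (A10@1, A13@1, A11@2, A12@3) gives peak 9: s1:7  s2:9  s3:8  s4:8  s5:8  s6:3  s7:0  s8:0.
Shift A11→3.
Schedule A10@1, A13@1, A11@3, A12@3: s1:7  s2:4  s3:8  s4:8  s5:8  s6:8  s7:0  s8:0 — peak 8.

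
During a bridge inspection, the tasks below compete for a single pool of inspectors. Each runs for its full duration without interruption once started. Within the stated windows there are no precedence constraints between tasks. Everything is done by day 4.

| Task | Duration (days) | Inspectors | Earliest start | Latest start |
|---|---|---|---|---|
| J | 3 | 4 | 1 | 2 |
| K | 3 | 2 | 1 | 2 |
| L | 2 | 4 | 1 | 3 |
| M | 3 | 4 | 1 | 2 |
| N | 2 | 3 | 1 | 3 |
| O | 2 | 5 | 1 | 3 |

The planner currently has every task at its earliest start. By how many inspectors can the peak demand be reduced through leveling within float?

5

Early-start peak: d1:22  d2:22  d3:10  d4:0 ⇒ 22.
Leveled (J@1, K@1, L@1, M@1, N@1, O@3): d1:17  d2:17  d3:15  d4:5 ⇒ 17.
Reduction 22 − 17 = 5.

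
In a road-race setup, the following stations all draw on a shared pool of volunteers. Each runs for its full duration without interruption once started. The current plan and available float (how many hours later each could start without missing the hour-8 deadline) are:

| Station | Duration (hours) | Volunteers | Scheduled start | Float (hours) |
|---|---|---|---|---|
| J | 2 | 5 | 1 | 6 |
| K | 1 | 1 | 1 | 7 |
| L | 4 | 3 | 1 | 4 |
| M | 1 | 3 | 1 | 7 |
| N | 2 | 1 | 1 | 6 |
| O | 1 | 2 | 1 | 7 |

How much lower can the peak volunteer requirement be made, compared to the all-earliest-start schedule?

Early-start peak: h1:15  h2:9  h3:3  h4:3  h5:0  h6:0  h7:0  h8:0 ⇒ 15.
Leveled (J@1, K@3, L@3, M@7, N@3, O@5): h1:5  h2:5  h3:5  h4:4  h5:5  h6:3  h7:3  h8:0 ⇒ 5.
Reduction 15 − 5 = 10.

10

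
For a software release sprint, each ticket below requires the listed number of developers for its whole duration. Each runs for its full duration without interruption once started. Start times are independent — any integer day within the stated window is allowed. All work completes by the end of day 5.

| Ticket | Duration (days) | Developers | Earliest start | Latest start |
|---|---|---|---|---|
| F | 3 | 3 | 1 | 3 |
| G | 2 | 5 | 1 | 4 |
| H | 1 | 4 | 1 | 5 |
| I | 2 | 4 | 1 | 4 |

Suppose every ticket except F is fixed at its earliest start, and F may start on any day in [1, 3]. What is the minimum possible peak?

13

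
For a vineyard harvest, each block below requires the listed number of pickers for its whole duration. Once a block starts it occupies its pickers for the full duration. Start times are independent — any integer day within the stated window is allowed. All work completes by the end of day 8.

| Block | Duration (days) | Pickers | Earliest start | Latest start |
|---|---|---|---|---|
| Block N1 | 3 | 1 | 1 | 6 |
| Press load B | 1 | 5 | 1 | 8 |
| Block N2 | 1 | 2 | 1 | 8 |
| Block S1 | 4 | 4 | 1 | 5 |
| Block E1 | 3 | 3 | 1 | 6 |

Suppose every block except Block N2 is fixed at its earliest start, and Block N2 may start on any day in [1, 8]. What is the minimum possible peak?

Block N2@1: d1:15  d2:8  d3:8  d4:4  d5:0  d6:0  d7:0  d8:0 → peak 15
Block N2@2: d1:13  d2:10  d3:8  d4:4  d5:0  d6:0  d7:0  d8:0 → peak 13
Block N2@3: d1:13  d2:8  d3:10  d4:4  d5:0  d6:0  d7:0  d8:0 → peak 13
Block N2@4: d1:13  d2:8  d3:8  d4:6  d5:0  d6:0  d7:0  d8:0 → peak 13
Block N2@5: d1:13  d2:8  d3:8  d4:4  d5:2  d6:0  d7:0  d8:0 → peak 13
Block N2@6: d1:13  d2:8  d3:8  d4:4  d5:0  d6:2  d7:0  d8:0 → peak 13
Block N2@7: d1:13  d2:8  d3:8  d4:4  d5:0  d6:0  d7:2  d8:0 → peak 13
Block N2@8: d1:13  d2:8  d3:8  d4:4  d5:0  d6:0  d7:0  d8:2 → peak 13
Best is Block N2@2, peak 13.

13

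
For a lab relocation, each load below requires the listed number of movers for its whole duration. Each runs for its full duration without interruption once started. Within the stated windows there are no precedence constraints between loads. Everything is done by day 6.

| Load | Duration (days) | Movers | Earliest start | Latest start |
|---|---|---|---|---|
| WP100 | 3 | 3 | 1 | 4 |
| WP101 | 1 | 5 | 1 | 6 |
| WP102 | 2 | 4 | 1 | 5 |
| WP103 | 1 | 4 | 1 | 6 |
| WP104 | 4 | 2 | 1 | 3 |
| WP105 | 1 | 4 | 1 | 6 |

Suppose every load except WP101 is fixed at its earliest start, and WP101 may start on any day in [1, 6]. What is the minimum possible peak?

WP101@1: d1:22  d2:9  d3:5  d4:2  d5:0  d6:0 → peak 22
WP101@2: d1:17  d2:14  d3:5  d4:2  d5:0  d6:0 → peak 17
WP101@3: d1:17  d2:9  d3:10  d4:2  d5:0  d6:0 → peak 17
WP101@4: d1:17  d2:9  d3:5  d4:7  d5:0  d6:0 → peak 17
WP101@5: d1:17  d2:9  d3:5  d4:2  d5:5  d6:0 → peak 17
WP101@6: d1:17  d2:9  d3:5  d4:2  d5:0  d6:5 → peak 17
Best is WP101@2, peak 17.

17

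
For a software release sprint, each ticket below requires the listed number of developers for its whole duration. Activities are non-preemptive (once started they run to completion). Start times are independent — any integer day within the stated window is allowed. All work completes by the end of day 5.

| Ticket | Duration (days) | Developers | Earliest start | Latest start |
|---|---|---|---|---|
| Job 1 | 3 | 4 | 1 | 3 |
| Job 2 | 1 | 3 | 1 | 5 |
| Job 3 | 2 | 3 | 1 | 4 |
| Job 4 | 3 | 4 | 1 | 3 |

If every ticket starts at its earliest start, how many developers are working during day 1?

At early start, day 1 has: Job 1, Job 2, Job 3, Job 4.
Demand: 4 + 3 + 3 + 4 = 14.

14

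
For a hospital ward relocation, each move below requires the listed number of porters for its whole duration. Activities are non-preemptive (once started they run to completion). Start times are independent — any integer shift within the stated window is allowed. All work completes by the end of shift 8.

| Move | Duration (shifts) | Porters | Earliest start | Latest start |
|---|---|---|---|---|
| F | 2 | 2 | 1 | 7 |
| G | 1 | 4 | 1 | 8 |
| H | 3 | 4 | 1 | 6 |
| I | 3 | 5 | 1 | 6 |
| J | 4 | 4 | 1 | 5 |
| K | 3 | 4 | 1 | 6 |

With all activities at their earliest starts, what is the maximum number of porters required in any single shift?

Early-start schedule: F@1, G@1, H@1, I@1, J@1, K@1.
Load per shift: shift 1: 23, shift 2: 19, shift 3: 17, shift 4: 4, shift 5: 0, shift 6: 0, shift 7: 0, shift 8: 0.
Peak is 23.

23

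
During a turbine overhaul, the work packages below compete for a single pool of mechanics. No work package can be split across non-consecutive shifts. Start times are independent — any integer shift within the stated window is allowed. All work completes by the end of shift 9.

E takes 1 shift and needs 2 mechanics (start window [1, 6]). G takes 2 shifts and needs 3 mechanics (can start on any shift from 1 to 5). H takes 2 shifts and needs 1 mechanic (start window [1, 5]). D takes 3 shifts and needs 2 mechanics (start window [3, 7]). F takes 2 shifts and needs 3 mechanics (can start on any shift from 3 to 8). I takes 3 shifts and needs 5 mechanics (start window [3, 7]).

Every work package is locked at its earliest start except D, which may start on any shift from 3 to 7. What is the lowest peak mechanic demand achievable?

8

D@3: s1:6  s2:4  s3:10  s4:10  s5:7  s6:0  s7:0  s8:0  s9:0 → peak 10
D@4: s1:6  s2:4  s3:8  s4:10  s5:7  s6:2  s7:0  s8:0  s9:0 → peak 10
D@5: s1:6  s2:4  s3:8  s4:8  s5:7  s6:2  s7:2  s8:0  s9:0 → peak 8
D@6: s1:6  s2:4  s3:8  s4:8  s5:5  s6:2  s7:2  s8:2  s9:0 → peak 8
D@7: s1:6  s2:4  s3:8  s4:8  s5:5  s6:0  s7:2  s8:2  s9:2 → peak 8
Best is D@5, peak 8.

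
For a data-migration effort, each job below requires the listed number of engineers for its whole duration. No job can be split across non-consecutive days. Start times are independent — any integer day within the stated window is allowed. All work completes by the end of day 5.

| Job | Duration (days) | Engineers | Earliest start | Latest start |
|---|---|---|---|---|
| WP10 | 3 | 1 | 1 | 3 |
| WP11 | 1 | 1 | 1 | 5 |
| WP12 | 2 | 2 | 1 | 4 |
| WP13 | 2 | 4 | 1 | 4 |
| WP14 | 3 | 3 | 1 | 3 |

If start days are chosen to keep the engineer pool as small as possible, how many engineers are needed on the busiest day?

Early-start (WP10@1, WP11@1, WP12@1, WP13@1, WP14@1) gives peak 11: d1:11  d2:10  d3:4  d4:0  d5:0.
Shift WP11→3, WP12→4, WP14→3.
Schedule WP10@1, WP11@3, WP12@4, WP13@1, WP14@3: d1:5  d2:5  d3:5  d4:5  d5:5 — peak 5.
Total engineer-days = 25 over 5 days ⇒ peak ≥ ⌈25/5⌉ = 5, so 5 is optimal.

5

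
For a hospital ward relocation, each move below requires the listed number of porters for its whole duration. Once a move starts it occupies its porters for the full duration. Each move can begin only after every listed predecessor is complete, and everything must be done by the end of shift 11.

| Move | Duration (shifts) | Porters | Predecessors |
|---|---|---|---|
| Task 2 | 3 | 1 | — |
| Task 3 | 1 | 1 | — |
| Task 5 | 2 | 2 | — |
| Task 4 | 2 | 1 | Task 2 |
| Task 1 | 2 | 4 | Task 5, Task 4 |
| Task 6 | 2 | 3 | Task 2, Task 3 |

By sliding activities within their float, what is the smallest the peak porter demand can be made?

4

Schedule Task 2@1, Task 3@1, Task 5@1, Task 4@4, Task 1@6, Task 6@4: s1:4  s2:3  s3:1  s4:4  s5:4  s6:4  s7:4  s8:0  s9:0  s10:0  s11:0 — peak 4.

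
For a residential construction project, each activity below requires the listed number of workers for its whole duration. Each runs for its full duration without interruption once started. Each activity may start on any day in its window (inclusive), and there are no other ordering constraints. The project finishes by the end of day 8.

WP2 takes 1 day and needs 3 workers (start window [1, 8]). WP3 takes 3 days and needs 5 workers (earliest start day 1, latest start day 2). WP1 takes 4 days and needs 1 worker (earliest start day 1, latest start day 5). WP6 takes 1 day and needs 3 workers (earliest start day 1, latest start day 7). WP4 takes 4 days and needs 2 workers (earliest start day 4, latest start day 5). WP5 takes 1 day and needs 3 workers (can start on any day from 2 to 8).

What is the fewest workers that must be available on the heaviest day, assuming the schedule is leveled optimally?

6

Early-start (WP2@1, WP3@1, WP1@1, WP6@1, WP4@4, WP5@2) gives peak 12: d1:12  d2:9  d3:6  d4:3  d5:2  d6:2  d7:2  d8:0.
Shift WP3→2, WP6→5, WP4→5, WP5→6.
Schedule WP2@1, WP3@2, WP1@1, WP6@5, WP4@5, WP5@6: d1:4  d2:6  d3:6  d4:6  d5:5  d6:5  d7:2  d8:2 — peak 6.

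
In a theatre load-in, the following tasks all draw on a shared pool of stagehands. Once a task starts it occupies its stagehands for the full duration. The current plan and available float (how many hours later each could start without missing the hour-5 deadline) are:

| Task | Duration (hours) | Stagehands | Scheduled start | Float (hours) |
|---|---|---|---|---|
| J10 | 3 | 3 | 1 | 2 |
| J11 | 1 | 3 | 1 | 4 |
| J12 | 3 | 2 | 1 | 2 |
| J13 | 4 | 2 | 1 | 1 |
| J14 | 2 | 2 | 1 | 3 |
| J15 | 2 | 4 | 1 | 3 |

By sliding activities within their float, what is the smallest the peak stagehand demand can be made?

Early-start (J10@1, J11@1, J12@1, J13@1, J14@1, J15@1) gives peak 16: h1:16  h2:13  h3:7  h4:2  h5:0.
Shift J13→2, J14→4, J15→4.
Schedule J10@1, J11@1, J12@1, J13@2, J14@4, J15@4: h1:8  h2:7  h3:7  h4:8  h5:8 — peak 8.
Total stagehand-hours = 38 over 5 hours ⇒ peak ≥ ⌈38/5⌉ = 8, so 8 is optimal.

8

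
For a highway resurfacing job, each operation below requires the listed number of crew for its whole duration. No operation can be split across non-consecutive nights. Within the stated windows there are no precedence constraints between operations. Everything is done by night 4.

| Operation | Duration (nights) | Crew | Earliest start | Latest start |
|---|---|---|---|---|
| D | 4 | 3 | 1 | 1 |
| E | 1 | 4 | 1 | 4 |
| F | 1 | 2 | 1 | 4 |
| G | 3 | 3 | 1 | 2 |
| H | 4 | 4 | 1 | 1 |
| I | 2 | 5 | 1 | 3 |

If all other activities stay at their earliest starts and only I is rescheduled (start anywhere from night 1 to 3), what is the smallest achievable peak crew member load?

16

I@1: n1:21  n2:15  n3:10  n4:7 → peak 21
I@2: n1:16  n2:15  n3:15  n4:7 → peak 16
I@3: n1:16  n2:10  n3:15  n4:12 → peak 16
Best is I@2, peak 16.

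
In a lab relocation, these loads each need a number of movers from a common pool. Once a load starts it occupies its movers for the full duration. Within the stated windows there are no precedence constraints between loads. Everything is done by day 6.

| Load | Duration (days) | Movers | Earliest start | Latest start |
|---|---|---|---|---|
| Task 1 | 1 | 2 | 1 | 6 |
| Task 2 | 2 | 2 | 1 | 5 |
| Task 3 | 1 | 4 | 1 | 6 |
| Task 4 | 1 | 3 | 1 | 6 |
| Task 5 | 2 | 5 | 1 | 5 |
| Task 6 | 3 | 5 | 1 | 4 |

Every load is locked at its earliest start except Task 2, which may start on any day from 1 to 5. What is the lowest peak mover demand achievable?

Task 2@1: d1:21  d2:12  d3:5  d4:0  d5:0  d6:0 → peak 21
Task 2@2: d1:19  d2:12  d3:7  d4:0  d5:0  d6:0 → peak 19
Task 2@3: d1:19  d2:10  d3:7  d4:2  d5:0  d6:0 → peak 19
Task 2@4: d1:19  d2:10  d3:5  d4:2  d5:2  d6:0 → peak 19
Task 2@5: d1:19  d2:10  d3:5  d4:0  d5:2  d6:2 → peak 19
Best is Task 2@2, peak 19.

19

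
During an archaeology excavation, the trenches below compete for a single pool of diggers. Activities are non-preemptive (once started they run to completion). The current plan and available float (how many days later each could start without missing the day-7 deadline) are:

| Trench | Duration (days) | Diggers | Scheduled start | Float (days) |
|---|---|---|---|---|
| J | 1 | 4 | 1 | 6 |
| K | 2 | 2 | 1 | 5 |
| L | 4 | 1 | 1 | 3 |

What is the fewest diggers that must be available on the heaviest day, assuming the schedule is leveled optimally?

4

Early-start (J@1, K@1, L@1) gives peak 7: d1:7  d2:3  d3:1  d4:1  d5:0  d6:0  d7:0.
Shift K→2, L→2.
Schedule J@1, K@2, L@2: d1:4  d2:3  d3:3  d4:1  d5:1  d6:0  d7:0 — peak 4.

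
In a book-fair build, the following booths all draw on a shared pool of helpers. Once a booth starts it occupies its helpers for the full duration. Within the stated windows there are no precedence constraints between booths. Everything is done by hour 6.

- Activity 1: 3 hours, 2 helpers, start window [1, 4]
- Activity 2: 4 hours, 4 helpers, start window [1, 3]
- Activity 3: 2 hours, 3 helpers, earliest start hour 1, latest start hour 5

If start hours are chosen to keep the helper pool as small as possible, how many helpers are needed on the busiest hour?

Early-start (Activity 1@1, Activity 2@1, Activity 3@1) gives peak 9: h1:9  h2:9  h3:6  h4:4  h5:0  h6:0.
Shift Activity 3→5.
Schedule Activity 1@1, Activity 2@1, Activity 3@5: h1:6  h2:6  h3:6  h4:4  h5:3  h6:3 — peak 6.

6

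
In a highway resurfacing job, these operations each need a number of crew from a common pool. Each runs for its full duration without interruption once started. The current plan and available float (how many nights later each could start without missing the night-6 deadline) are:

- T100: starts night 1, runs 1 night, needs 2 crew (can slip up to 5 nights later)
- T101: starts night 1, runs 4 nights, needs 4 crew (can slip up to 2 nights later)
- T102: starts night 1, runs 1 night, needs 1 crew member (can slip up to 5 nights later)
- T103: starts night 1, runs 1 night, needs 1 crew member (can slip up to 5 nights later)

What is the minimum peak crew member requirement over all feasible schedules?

4

Early-start (T100@1, T101@1, T102@1, T103@1) gives peak 8: n1:8  n2:4  n3:4  n4:4  n5:0  n6:0.
Shift T101→2.
Schedule T100@1, T101@2, T102@1, T103@1: n1:4  n2:4  n3:4  n4:4  n5:4  n6:0 — peak 4.
Total crew member-nights = 20 over 6 nights ⇒ peak ≥ ⌈20/6⌉ = 4, so 4 is optimal.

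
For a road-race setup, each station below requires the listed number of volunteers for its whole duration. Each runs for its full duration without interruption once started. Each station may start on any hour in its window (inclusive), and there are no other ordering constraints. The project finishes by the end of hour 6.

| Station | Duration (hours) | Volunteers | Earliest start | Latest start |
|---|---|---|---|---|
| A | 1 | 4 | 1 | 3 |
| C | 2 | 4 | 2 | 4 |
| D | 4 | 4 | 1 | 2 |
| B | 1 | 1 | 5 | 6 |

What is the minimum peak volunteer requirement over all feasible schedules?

Schedule A@1, C@2, D@1, B@5: h1:8  h2:8  h3:8  h4:4  h5:1  h6:0 — peak 8.

8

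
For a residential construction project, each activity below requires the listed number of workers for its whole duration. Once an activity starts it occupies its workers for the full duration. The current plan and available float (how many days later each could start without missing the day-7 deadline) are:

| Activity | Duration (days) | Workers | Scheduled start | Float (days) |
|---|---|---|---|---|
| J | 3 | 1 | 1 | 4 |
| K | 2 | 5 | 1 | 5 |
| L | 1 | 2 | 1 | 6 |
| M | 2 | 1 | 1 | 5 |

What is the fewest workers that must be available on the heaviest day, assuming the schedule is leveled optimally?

5

Early-start (J@1, K@1, L@1, M@1) gives peak 9: d1:9  d2:7  d3:1  d4:0  d5:0  d6:0  d7:0.
Shift K→4.
Schedule J@1, K@4, L@1, M@1: d1:4  d2:2  d3:1  d4:5  d5:5  d6:0  d7:0 — peak 5.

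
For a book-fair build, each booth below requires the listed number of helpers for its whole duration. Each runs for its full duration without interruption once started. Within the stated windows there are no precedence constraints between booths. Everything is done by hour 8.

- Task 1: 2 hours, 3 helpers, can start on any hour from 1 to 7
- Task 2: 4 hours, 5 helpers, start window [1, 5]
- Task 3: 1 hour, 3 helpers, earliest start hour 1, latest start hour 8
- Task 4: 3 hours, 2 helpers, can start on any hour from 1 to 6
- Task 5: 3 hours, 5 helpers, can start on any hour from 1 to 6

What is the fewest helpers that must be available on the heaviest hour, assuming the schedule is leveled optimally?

8

Early-start (Task 1@1, Task 2@1, Task 3@1, Task 4@1, Task 5@1) gives peak 18: h1:18  h2:15  h3:12  h4:5  h5:0  h6:0  h7:0  h8:0.
Shift Task 3→3, Task 4→4, Task 5→5.
Schedule Task 1@1, Task 2@1, Task 3@3, Task 4@4, Task 5@5: h1:8  h2:8  h3:8  h4:7  h5:7  h6:7  h7:5  h8:0 — peak 8.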